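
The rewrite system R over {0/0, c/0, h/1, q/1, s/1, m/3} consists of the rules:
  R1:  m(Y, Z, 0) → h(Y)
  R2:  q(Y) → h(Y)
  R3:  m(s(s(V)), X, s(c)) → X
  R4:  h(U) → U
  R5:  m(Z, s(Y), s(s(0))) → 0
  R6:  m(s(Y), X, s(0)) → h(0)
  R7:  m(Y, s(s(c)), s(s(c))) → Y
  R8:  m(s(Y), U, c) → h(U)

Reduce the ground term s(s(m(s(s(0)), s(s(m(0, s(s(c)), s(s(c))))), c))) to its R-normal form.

s(s(s(s(0))))

1. s(s(m(s(s(0)), s(s(m(0, s(s(c)), s(s(c))))), c)))  →  s(s(h(s(s(m(0, s(s(c)), s(s(c))))))))   [R8 at 1.1]
2. s(s(h(s(s(m(0, s(s(c)), s(s(c))))))))  →  s(s(s(s(m(0, s(s(c)), s(s(c)))))))   [R4 at 1.1]
3. s(s(s(s(m(0, s(s(c)), s(s(c)))))))  →  s(s(s(s(0))))   [R7 at 1.1.1.1]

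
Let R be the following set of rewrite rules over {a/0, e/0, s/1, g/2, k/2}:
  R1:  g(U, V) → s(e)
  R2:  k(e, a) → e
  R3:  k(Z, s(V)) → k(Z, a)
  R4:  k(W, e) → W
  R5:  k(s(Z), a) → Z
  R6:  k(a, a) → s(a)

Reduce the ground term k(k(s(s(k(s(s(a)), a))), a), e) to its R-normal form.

s(s(a))

1. k(k(s(s(k(s(s(a)), a))), a), e)  →  k(s(s(k(s(s(a)), a))), a)   [R4 at ε]
2. k(s(s(k(s(s(a)), a))), a)  →  s(k(s(s(a)), a))   [R5 at ε]
3. s(k(s(s(a)), a))  →  s(s(a))   [R5 at 1]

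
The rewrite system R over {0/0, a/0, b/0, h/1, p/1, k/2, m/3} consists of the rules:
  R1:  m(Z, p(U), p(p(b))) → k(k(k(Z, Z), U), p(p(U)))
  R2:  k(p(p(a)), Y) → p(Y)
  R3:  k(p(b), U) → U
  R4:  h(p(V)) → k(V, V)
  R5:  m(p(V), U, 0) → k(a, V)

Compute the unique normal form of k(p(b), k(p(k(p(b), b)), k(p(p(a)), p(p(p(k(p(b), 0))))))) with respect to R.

p(p(p(p(0))))

1. k(p(b), k(p(k(p(b), b)), k(p(p(a)), p(p(p(k(p(b), 0)))))))  →  k(p(k(p(b), b)), k(p(p(a)), p(p(p(k(p(b), 0))))))   [R3 at ε]
2. k(p(k(p(b), b)), k(p(p(a)), p(p(p(k(p(b), 0))))))  →  k(p(b), k(p(p(a)), p(p(p(k(p(b), 0))))))   [R3 at 1.1]
3. k(p(b), k(p(p(a)), p(p(p(k(p(b), 0))))))  →  k(p(p(a)), p(p(p(k(p(b), 0)))))   [R3 at ε]
4. k(p(p(a)), p(p(p(k(p(b), 0)))))  →  p(p(p(p(k(p(b), 0)))))   [R2 at ε]
5. p(p(p(p(k(p(b), 0)))))  →  p(p(p(p(0))))   [R3 at 1.1.1.1]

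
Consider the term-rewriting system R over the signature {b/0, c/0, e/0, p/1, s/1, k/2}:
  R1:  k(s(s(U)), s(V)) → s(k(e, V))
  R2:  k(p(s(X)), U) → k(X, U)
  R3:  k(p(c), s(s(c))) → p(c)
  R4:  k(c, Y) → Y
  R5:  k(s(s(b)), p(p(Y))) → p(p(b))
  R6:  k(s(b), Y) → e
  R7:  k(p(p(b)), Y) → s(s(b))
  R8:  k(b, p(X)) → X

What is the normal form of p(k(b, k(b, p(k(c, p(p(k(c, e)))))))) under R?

1. p(k(b, k(b, p(k(c, p(p(k(c, e))))))))  →  p(k(b, k(c, p(p(k(c, e))))))   [R8 at 1.2]
2. p(k(b, k(c, p(p(k(c, e))))))  →  p(k(b, p(p(k(c, e)))))   [R4 at 1.2]
3. p(k(b, p(p(k(c, e)))))  →  p(p(k(c, e)))   [R8 at 1]
4. p(p(k(c, e)))  →  p(p(e))   [R4 at 1.1]

p(p(e))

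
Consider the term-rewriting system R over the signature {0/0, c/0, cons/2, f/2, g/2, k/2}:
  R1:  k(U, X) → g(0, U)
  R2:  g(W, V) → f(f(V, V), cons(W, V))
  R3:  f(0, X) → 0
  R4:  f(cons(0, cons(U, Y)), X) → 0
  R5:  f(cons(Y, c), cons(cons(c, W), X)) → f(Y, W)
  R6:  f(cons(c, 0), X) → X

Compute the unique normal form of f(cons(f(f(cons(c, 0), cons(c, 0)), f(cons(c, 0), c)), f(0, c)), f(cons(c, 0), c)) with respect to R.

c

1. f(cons(f(f(cons(c, 0), cons(c, 0)), f(cons(c, 0), c)), f(0, c)), f(cons(c, 0), c))  →  f(cons(f(cons(c, 0), f(cons(c, 0), c)), f(0, c)), f(cons(c, 0), c))   [R6 at 1.1.1]
2. f(cons(f(cons(c, 0), f(cons(c, 0), c)), f(0, c)), f(cons(c, 0), c))  →  f(cons(f(cons(c, 0), c), f(0, c)), f(cons(c, 0), c))   [R6 at 1.1]
3. f(cons(f(cons(c, 0), c), f(0, c)), f(cons(c, 0), c))  →  f(cons(c, f(0, c)), f(cons(c, 0), c))   [R6 at 1.1]
4. f(cons(c, f(0, c)), f(cons(c, 0), c))  →  f(cons(c, 0), f(cons(c, 0), c))   [R3 at 1.2]
5. f(cons(c, 0), f(cons(c, 0), c))  →  f(cons(c, 0), c)   [R6 at ε]
6. f(cons(c, 0), c)  →  c   [R6 at ε]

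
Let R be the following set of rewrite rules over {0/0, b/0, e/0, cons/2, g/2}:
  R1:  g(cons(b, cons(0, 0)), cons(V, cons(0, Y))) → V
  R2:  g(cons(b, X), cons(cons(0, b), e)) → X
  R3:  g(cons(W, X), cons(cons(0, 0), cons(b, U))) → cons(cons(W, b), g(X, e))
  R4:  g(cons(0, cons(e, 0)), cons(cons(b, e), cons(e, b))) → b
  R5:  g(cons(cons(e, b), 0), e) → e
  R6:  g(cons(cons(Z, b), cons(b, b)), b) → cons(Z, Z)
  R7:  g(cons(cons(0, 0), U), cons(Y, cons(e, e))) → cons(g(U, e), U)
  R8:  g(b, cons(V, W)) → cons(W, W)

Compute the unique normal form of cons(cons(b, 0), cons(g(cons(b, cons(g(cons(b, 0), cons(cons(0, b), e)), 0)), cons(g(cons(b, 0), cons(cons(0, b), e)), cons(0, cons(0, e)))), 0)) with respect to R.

1. cons(cons(b, 0), cons(g(cons(b, cons(g(cons(b, 0), cons(cons(0, b), e)), 0)), cons(g(cons(b, 0), cons(cons(0, b), e)), cons(0, cons(0, e)))), 0))  →  cons(cons(b, 0), cons(g(cons(b, cons(0, 0)), cons(g(cons(b, 0), cons(cons(0, b), e)), cons(0, cons(0, e)))), 0))   [R2 at 2.1.1.2.1]
2. cons(cons(b, 0), cons(g(cons(b, cons(0, 0)), cons(g(cons(b, 0), cons(cons(0, b), e)), cons(0, cons(0, e)))), 0))  →  cons(cons(b, 0), cons(g(cons(b, 0), cons(cons(0, b), e)), 0))   [R1 at 2.1]
3. cons(cons(b, 0), cons(g(cons(b, 0), cons(cons(0, b), e)), 0))  →  cons(cons(b, 0), cons(0, 0))   [R2 at 2.1]

cons(cons(b, 0), cons(0, 0))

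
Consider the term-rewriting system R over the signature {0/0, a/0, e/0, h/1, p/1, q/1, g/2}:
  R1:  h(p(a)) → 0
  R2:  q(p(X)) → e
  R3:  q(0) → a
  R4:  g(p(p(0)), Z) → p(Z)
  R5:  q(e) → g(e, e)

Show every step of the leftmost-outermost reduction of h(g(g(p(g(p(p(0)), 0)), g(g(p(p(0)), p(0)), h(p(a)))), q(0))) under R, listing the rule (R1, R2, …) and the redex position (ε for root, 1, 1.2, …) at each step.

0

1. h(g(g(p(g(p(p(0)), 0)), g(g(p(p(0)), p(0)), h(p(a)))), q(0)))  →  h(g(g(p(p(0)), g(g(p(p(0)), p(0)), h(p(a)))), q(0)))   [R4 at 1.1.1.1]
2. h(g(g(p(p(0)), g(g(p(p(0)), p(0)), h(p(a)))), q(0)))  →  h(g(p(g(g(p(p(0)), p(0)), h(p(a)))), q(0)))   [R4 at 1.1]
3. h(g(p(g(g(p(p(0)), p(0)), h(p(a)))), q(0)))  →  h(g(p(g(p(p(0)), h(p(a)))), q(0)))   [R4 at 1.1.1.1]
4. h(g(p(g(p(p(0)), h(p(a)))), q(0)))  →  h(g(p(p(h(p(a)))), q(0)))   [R4 at 1.1.1]
5. h(g(p(p(h(p(a)))), q(0)))  →  h(g(p(p(0)), q(0)))   [R1 at 1.1.1.1]
6. h(g(p(p(0)), q(0)))  →  h(p(q(0)))   [R4 at 1]
7. h(p(q(0)))  →  h(p(a))   [R3 at 1.1]
8. h(p(a))  →  0   [R1 at ε]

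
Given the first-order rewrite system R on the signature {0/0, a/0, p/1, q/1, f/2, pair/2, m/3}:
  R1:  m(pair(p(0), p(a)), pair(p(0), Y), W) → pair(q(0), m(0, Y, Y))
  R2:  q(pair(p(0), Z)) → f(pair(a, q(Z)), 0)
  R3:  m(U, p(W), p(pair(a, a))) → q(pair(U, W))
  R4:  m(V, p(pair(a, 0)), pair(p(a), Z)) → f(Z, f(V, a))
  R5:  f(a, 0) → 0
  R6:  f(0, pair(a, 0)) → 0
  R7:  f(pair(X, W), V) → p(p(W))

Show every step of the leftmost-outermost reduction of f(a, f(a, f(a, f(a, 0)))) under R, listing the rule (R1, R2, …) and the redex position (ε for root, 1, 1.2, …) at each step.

1. f(a, f(a, f(a, f(a, 0))))  →  f(a, f(a, f(a, 0)))   [R5 at 2.2.2]
2. f(a, f(a, f(a, 0)))  →  f(a, f(a, 0))   [R5 at 2.2]
3. f(a, f(a, 0))  →  f(a, 0)   [R5 at 2]
4. f(a, 0)  →  0   [R5 at ε]

0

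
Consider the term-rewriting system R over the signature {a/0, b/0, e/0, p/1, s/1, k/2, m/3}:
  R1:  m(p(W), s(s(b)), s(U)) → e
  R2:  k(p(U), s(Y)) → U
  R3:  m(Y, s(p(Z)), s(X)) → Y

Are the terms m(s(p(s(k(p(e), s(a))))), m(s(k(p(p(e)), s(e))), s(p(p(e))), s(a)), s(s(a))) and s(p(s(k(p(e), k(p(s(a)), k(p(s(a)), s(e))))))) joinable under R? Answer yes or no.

yes — NF(t₁) = s(p(s(e))), NF(t₂) = s(p(s(e)))

Reduce t₁ = m(s(p(s(k(p(e), s(a))))), m(s(k(p(p(e)), s(e))), s(p(p(e))), s(a)), s(s(a))):
1. m(s(p(s(k(p(e), s(a))))), m(s(k(p(p(e)), s(e))), s(p(p(e))), s(a)), s(s(a)))  →  m(s(p(s(e))), m(s(k(p(p(e)), s(e))), s(p(p(e))), s(a)), s(s(a)))   [R2 at 1.1.1.1]
2. m(s(p(s(e))), m(s(k(p(p(e)), s(e))), s(p(p(e))), s(a)), s(s(a)))  →  m(s(p(s(e))), s(k(p(p(e)), s(e))), s(s(a)))   [R3 at 2]
3. m(s(p(s(e))), s(k(p(p(e)), s(e))), s(s(a)))  →  m(s(p(s(e))), s(p(e)), s(s(a)))   [R2 at 2.1]
4. m(s(p(s(e))), s(p(e)), s(s(a)))  →  s(p(s(e)))   [R3 at ε]

Reduce t₂ = s(p(s(k(p(e), k(p(s(a)), k(p(s(a)), s(e))))))):
1. s(p(s(k(p(e), k(p(s(a)), k(p(s(a)), s(e)))))))  →  s(p(s(k(p(e), k(p(s(a)), s(a))))))   [R2 at 1.1.1.2.2]
2. s(p(s(k(p(e), k(p(s(a)), s(a))))))  →  s(p(s(k(p(e), s(a)))))   [R2 at 1.1.1.2]
3. s(p(s(k(p(e), s(a)))))  →  s(p(s(e)))   [R2 at 1.1.1]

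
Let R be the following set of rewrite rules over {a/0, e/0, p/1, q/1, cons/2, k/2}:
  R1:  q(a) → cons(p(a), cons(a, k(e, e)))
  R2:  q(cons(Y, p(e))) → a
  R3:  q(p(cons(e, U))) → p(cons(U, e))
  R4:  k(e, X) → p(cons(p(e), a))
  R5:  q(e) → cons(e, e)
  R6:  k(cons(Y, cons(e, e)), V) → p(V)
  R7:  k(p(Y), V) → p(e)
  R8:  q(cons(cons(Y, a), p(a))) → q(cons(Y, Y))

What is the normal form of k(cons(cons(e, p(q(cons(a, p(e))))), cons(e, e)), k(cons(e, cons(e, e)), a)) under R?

1. k(cons(cons(e, p(q(cons(a, p(e))))), cons(e, e)), k(cons(e, cons(e, e)), a))  →  p(k(cons(e, cons(e, e)), a))   [R6 at ε]
2. p(k(cons(e, cons(e, e)), a))  →  p(p(a))   [R6 at 1]

p(p(a))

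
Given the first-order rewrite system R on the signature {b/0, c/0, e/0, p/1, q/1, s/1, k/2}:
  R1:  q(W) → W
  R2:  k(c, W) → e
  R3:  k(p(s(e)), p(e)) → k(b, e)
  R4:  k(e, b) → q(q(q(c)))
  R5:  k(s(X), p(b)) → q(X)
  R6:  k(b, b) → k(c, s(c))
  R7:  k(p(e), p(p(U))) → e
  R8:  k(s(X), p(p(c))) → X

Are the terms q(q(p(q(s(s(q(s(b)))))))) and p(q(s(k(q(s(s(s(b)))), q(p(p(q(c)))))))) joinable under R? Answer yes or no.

yes — NF(t₁) = p(s(s(s(b)))), NF(t₂) = p(s(s(s(b))))

Reduce t₁ = q(q(p(q(s(s(q(s(b)))))))):
1. q(q(p(q(s(s(q(s(b))))))))  →  q(p(q(s(s(q(s(b)))))))   [R1 at ε]
2. q(p(q(s(s(q(s(b)))))))  →  p(q(s(s(q(s(b))))))   [R1 at ε]
3. p(q(s(s(q(s(b))))))  →  p(s(s(q(s(b)))))   [R1 at 1]
4. p(s(s(q(s(b)))))  →  p(s(s(s(b))))   [R1 at 1.1.1]

Reduce t₂ = p(q(s(k(q(s(s(s(b)))), q(p(p(q(c)))))))):
1. p(q(s(k(q(s(s(s(b)))), q(p(p(q(c))))))))  →  p(s(k(q(s(s(s(b)))), q(p(p(q(c)))))))   [R1 at 1]
2. p(s(k(q(s(s(s(b)))), q(p(p(q(c)))))))  →  p(s(k(s(s(s(b))), q(p(p(q(c)))))))   [R1 at 1.1.1]
3. p(s(k(s(s(s(b))), q(p(p(q(c)))))))  →  p(s(k(s(s(s(b))), p(p(q(c))))))   [R1 at 1.1.2]
4. p(s(k(s(s(s(b))), p(p(q(c))))))  →  p(s(k(s(s(s(b))), p(p(c)))))   [R1 at 1.1.2.1.1]
5. p(s(k(s(s(s(b))), p(p(c)))))  →  p(s(s(s(b))))   [R8 at 1.1]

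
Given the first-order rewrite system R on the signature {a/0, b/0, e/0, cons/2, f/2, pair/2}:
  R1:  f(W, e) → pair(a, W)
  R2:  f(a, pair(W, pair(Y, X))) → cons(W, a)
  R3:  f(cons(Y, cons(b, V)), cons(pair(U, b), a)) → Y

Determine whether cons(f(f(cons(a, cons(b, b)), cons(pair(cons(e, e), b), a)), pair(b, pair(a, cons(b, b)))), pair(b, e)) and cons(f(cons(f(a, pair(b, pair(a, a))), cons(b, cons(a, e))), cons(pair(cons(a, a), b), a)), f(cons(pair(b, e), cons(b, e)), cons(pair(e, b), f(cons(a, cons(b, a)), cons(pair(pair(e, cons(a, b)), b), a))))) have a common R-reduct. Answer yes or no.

Reduce t₁ = cons(f(f(cons(a, cons(b, b)), cons(pair(cons(e, e), b), a)), pair(b, pair(a, cons(b, b)))), pair(b, e)):
1. cons(f(f(cons(a, cons(b, b)), cons(pair(cons(e, e), b), a)), pair(b, pair(a, cons(b, b)))), pair(b, e))  →  cons(f(a, pair(b, pair(a, cons(b, b)))), pair(b, e))   [R3 at 1.1]
2. cons(f(a, pair(b, pair(a, cons(b, b)))), pair(b, e))  →  cons(cons(b, a), pair(b, e))   [R2 at 1]

Reduce t₂ = cons(f(cons(f(a, pair(b, pair(a, a))), cons(b, cons(a, e))), cons(pair(cons(a, a), b), a)), f(cons(pair(b, e), cons(b, e)), cons(pair(e, b), f(cons(a, cons(b, a)), cons(pair(pair(e, cons(a, b)), b), a))))):
1. cons(f(cons(f(a, pair(b, pair(a, a))), cons(b, cons(a, e))), cons(pair(cons(a, a), b), a)), f(cons(pair(b, e), cons(b, e)), cons(pair(e, b), f(cons(a, cons(b, a)), cons(pair(pair(e, cons(a, b)), b), a)))))  →  cons(f(a, pair(b, pair(a, a))), f(cons(pair(b, e), cons(b, e)), cons(pair(e, b), f(cons(a, cons(b, a)), cons(pair(pair(e, cons(a, b)), b), a)))))   [R3 at 1]
2. cons(f(a, pair(b, pair(a, a))), f(cons(pair(b, e), cons(b, e)), cons(pair(e, b), f(cons(a, cons(b, a)), cons(pair(pair(e, cons(a, b)), b), a)))))  →  cons(cons(b, a), f(cons(pair(b, e), cons(b, e)), cons(pair(e, b), f(cons(a, cons(b, a)), cons(pair(pair(e, cons(a, b)), b), a)))))   [R2 at 1]
3. cons(cons(b, a), f(cons(pair(b, e), cons(b, e)), cons(pair(e, b), f(cons(a, cons(b, a)), cons(pair(pair(e, cons(a, b)), b), a)))))  →  cons(cons(b, a), f(cons(pair(b, e), cons(b, e)), cons(pair(e, b), a)))   [R3 at 2.2.2]
4. cons(cons(b, a), f(cons(pair(b, e), cons(b, e)), cons(pair(e, b), a)))  →  cons(cons(b, a), pair(b, e))   [R3 at 2]

yes — NF(t₁) = cons(cons(b, a), pair(b, e)), NF(t₂) = cons(cons(b, a), pair(b, e))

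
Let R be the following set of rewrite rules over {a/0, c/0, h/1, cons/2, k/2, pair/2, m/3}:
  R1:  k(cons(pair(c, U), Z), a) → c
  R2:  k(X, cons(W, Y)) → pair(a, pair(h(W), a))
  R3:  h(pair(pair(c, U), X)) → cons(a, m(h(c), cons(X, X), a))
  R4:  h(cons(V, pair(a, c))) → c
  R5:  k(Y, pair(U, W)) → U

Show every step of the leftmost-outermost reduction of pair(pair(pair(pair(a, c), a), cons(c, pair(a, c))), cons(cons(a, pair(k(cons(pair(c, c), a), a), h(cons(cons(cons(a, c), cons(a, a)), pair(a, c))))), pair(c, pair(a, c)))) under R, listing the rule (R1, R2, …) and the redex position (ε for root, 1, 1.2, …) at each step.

1. pair(pair(pair(pair(a, c), a), cons(c, pair(a, c))), cons(cons(a, pair(k(cons(pair(c, c), a), a), h(cons(cons(cons(a, c), cons(a, a)), pair(a, c))))), pair(c, pair(a, c))))  →  pair(pair(pair(pair(a, c), a), cons(c, pair(a, c))), cons(cons(a, pair(c, h(cons(cons(cons(a, c), cons(a, a)), pair(a, c))))), pair(c, pair(a, c))))   [R1 at 2.1.2.1]
2. pair(pair(pair(pair(a, c), a), cons(c, pair(a, c))), cons(cons(a, pair(c, h(cons(cons(cons(a, c), cons(a, a)), pair(a, c))))), pair(c, pair(a, c))))  →  pair(pair(pair(pair(a, c), a), cons(c, pair(a, c))), cons(cons(a, pair(c, c)), pair(c, pair(a, c))))   [R4 at 2.1.2.2]

pair(pair(pair(pair(a, c), a), cons(c, pair(a, c))), cons(cons(a, pair(c, c)), pair(c, pair(a, c))))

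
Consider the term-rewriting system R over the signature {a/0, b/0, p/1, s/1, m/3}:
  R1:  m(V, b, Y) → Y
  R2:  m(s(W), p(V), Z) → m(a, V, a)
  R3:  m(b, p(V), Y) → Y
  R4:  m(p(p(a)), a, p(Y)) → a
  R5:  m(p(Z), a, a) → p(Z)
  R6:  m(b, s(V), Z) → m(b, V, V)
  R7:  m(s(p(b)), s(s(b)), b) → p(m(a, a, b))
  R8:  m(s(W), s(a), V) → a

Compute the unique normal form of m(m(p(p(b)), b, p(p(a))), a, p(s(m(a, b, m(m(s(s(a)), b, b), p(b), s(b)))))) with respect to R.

1. m(m(p(p(b)), b, p(p(a))), a, p(s(m(a, b, m(m(s(s(a)), b, b), p(b), s(b))))))  →  m(p(p(a)), a, p(s(m(a, b, m(m(s(s(a)), b, b), p(b), s(b))))))   [R1 at 1]
2. m(p(p(a)), a, p(s(m(a, b, m(m(s(s(a)), b, b), p(b), s(b))))))  →  a   [R4 at ε]

a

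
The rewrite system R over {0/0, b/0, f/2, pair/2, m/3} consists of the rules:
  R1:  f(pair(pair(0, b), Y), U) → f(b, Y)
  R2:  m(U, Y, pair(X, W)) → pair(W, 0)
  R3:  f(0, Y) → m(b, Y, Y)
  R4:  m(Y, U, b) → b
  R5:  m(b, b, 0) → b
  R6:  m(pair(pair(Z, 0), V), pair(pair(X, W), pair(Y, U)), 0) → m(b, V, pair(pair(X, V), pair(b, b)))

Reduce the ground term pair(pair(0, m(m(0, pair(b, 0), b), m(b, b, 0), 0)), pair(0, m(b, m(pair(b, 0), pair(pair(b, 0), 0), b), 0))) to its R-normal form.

pair(pair(0, b), pair(0, b))

1. pair(pair(0, m(m(0, pair(b, 0), b), m(b, b, 0), 0)), pair(0, m(b, m(pair(b, 0), pair(pair(b, 0), 0), b), 0)))  →  pair(pair(0, m(b, m(b, b, 0), 0)), pair(0, m(b, m(pair(b, 0), pair(pair(b, 0), 0), b), 0)))   [R4 at 1.2.1]
2. pair(pair(0, m(b, m(b, b, 0), 0)), pair(0, m(b, m(pair(b, 0), pair(pair(b, 0), 0), b), 0)))  →  pair(pair(0, m(b, b, 0)), pair(0, m(b, m(pair(b, 0), pair(pair(b, 0), 0), b), 0)))   [R5 at 1.2.2]
3. pair(pair(0, m(b, b, 0)), pair(0, m(b, m(pair(b, 0), pair(pair(b, 0), 0), b), 0)))  →  pair(pair(0, b), pair(0, m(b, m(pair(b, 0), pair(pair(b, 0), 0), b), 0)))   [R5 at 1.2]
4. pair(pair(0, b), pair(0, m(b, m(pair(b, 0), pair(pair(b, 0), 0), b), 0)))  →  pair(pair(0, b), pair(0, m(b, b, 0)))   [R4 at 2.2.2]
5. pair(pair(0, b), pair(0, m(b, b, 0)))  →  pair(pair(0, b), pair(0, b))   [R5 at 2.2]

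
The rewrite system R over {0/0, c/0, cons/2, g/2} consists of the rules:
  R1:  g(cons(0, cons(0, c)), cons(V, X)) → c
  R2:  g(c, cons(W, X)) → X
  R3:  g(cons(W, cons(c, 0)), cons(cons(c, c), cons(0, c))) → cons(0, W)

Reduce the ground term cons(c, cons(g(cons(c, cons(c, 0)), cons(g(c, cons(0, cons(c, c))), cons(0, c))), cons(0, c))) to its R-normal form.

1. cons(c, cons(g(cons(c, cons(c, 0)), cons(g(c, cons(0, cons(c, c))), cons(0, c))), cons(0, c)))  →  cons(c, cons(g(cons(c, cons(c, 0)), cons(cons(c, c), cons(0, c))), cons(0, c)))   [R2 at 2.1.2.1]
2. cons(c, cons(g(cons(c, cons(c, 0)), cons(cons(c, c), cons(0, c))), cons(0, c)))  →  cons(c, cons(cons(0, c), cons(0, c)))   [R3 at 2.1]

cons(c, cons(cons(0, c), cons(0, c)))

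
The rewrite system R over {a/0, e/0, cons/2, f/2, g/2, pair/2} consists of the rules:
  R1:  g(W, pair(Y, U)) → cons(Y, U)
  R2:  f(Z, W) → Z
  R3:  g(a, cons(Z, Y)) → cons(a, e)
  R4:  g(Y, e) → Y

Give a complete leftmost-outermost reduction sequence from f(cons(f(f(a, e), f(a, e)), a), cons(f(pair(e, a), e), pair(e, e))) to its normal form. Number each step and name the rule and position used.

cons(a, a)

1. f(cons(f(f(a, e), f(a, e)), a), cons(f(pair(e, a), e), pair(e, e)))  →  cons(f(f(a, e), f(a, e)), a)   [R2 at ε]
2. cons(f(f(a, e), f(a, e)), a)  →  cons(f(a, e), a)   [R2 at 1]
3. cons(f(a, e), a)  →  cons(a, a)   [R2 at 1]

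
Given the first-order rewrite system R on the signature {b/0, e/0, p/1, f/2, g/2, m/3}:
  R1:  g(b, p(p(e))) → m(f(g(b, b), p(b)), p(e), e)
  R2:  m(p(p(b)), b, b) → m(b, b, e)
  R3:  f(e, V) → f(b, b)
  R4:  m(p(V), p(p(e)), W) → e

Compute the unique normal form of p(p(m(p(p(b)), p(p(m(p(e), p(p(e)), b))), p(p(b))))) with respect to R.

1. p(p(m(p(p(b)), p(p(m(p(e), p(p(e)), b))), p(p(b)))))  →  p(p(m(p(p(b)), p(p(e)), p(p(b)))))   [R4 at 1.1.2.1.1]
2. p(p(m(p(p(b)), p(p(e)), p(p(b)))))  →  p(p(e))   [R4 at 1.1]

p(p(e))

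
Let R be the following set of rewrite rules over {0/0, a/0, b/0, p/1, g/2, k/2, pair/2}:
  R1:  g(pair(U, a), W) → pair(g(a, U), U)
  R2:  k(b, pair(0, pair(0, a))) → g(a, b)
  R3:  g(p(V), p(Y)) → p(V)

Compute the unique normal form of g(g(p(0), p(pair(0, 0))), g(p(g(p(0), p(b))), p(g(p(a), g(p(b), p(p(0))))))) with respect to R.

p(0)

1. g(g(p(0), p(pair(0, 0))), g(p(g(p(0), p(b))), p(g(p(a), g(p(b), p(p(0)))))))  →  g(p(0), g(p(g(p(0), p(b))), p(g(p(a), g(p(b), p(p(0)))))))   [R3 at 1]
2. g(p(0), g(p(g(p(0), p(b))), p(g(p(a), g(p(b), p(p(0)))))))  →  g(p(0), p(g(p(0), p(b))))   [R3 at 2]
3. g(p(0), p(g(p(0), p(b))))  →  p(0)   [R3 at ε]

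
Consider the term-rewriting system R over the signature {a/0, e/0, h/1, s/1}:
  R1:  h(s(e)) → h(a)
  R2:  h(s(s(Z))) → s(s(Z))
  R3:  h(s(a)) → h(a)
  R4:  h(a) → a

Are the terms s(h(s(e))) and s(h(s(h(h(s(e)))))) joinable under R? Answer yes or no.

yes — NF(t₁) = s(a), NF(t₂) = s(a)

Reduce t₁ = s(h(s(e))):
1. s(h(s(e)))  →  s(h(a))   [R1 at 1]
2. s(h(a))  →  s(a)   [R4 at 1]

Reduce t₂ = s(h(s(h(h(s(e)))))):
1. s(h(s(h(h(s(e))))))  →  s(h(s(h(h(a)))))   [R1 at 1.1.1.1]
2. s(h(s(h(h(a)))))  →  s(h(s(h(a))))   [R4 at 1.1.1.1]
3. s(h(s(h(a))))  →  s(h(s(a)))   [R4 at 1.1.1]
4. s(h(s(a)))  →  s(h(a))   [R3 at 1]
5. s(h(a))  →  s(a)   [R4 at 1]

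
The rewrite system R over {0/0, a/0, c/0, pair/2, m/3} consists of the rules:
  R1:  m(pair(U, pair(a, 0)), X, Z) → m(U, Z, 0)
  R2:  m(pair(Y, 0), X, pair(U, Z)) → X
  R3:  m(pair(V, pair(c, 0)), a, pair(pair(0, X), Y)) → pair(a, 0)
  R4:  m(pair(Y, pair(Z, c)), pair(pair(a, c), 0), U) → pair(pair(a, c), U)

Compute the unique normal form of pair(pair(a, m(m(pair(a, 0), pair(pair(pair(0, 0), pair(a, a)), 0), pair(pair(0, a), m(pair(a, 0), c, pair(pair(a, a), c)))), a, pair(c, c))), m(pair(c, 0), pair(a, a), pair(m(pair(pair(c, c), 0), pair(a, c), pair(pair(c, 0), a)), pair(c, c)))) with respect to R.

pair(pair(a, a), pair(a, a))

1. pair(pair(a, m(m(pair(a, 0), pair(pair(pair(0, 0), pair(a, a)), 0), pair(pair(0, a), m(pair(a, 0), c, pair(pair(a, a), c)))), a, pair(c, c))), m(pair(c, 0), pair(a, a), pair(m(pair(pair(c, c), 0), pair(a, c), pair(pair(c, 0), a)), pair(c, c))))  →  pair(pair(a, m(pair(pair(pair(0, 0), pair(a, a)), 0), a, pair(c, c))), m(pair(c, 0), pair(a, a), pair(m(pair(pair(c, c), 0), pair(a, c), pair(pair(c, 0), a)), pair(c, c))))   [R2 at 1.2.1]
2. pair(pair(a, m(pair(pair(pair(0, 0), pair(a, a)), 0), a, pair(c, c))), m(pair(c, 0), pair(a, a), pair(m(pair(pair(c, c), 0), pair(a, c), pair(pair(c, 0), a)), pair(c, c))))  →  pair(pair(a, a), m(pair(c, 0), pair(a, a), pair(m(pair(pair(c, c), 0), pair(a, c), pair(pair(c, 0), a)), pair(c, c))))   [R2 at 1.2]
3. pair(pair(a, a), m(pair(c, 0), pair(a, a), pair(m(pair(pair(c, c), 0), pair(a, c), pair(pair(c, 0), a)), pair(c, c))))  →  pair(pair(a, a), pair(a, a))   [R2 at 2]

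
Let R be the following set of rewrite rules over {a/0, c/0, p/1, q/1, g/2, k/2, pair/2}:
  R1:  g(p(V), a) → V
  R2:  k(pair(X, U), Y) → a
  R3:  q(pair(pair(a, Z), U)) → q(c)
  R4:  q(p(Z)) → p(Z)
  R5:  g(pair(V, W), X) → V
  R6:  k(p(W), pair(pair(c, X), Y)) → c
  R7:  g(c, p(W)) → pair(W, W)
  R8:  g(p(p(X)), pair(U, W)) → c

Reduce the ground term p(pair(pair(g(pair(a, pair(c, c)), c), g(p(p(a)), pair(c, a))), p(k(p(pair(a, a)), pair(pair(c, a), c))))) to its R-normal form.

1. p(pair(pair(g(pair(a, pair(c, c)), c), g(p(p(a)), pair(c, a))), p(k(p(pair(a, a)), pair(pair(c, a), c)))))  →  p(pair(pair(a, g(p(p(a)), pair(c, a))), p(k(p(pair(a, a)), pair(pair(c, a), c)))))   [R5 at 1.1.1]
2. p(pair(pair(a, g(p(p(a)), pair(c, a))), p(k(p(pair(a, a)), pair(pair(c, a), c)))))  →  p(pair(pair(a, c), p(k(p(pair(a, a)), pair(pair(c, a), c)))))   [R8 at 1.1.2]
3. p(pair(pair(a, c), p(k(p(pair(a, a)), pair(pair(c, a), c)))))  →  p(pair(pair(a, c), p(c)))   [R6 at 1.2.1]

p(pair(pair(a, c), p(c)))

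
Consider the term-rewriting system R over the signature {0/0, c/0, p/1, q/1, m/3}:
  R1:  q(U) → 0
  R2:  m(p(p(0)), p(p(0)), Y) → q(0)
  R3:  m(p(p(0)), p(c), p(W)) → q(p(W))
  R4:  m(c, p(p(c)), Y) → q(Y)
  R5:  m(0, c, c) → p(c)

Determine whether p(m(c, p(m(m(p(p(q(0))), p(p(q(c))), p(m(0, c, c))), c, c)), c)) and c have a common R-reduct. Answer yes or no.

Reduce t₁ = p(m(c, p(m(m(p(p(q(0))), p(p(q(c))), p(m(0, c, c))), c, c)), c)):
1. p(m(c, p(m(m(p(p(q(0))), p(p(q(c))), p(m(0, c, c))), c, c)), c))  →  p(m(c, p(m(m(p(p(0)), p(p(q(c))), p(m(0, c, c))), c, c)), c))   [R1 at 1.2.1.1.1.1.1]
2. p(m(c, p(m(m(p(p(0)), p(p(q(c))), p(m(0, c, c))), c, c)), c))  →  p(m(c, p(m(m(p(p(0)), p(p(0)), p(m(0, c, c))), c, c)), c))   [R1 at 1.2.1.1.2.1.1]
3. p(m(c, p(m(m(p(p(0)), p(p(0)), p(m(0, c, c))), c, c)), c))  →  p(m(c, p(m(q(0), c, c)), c))   [R2 at 1.2.1.1]
4. p(m(c, p(m(q(0), c, c)), c))  →  p(m(c, p(m(0, c, c)), c))   [R1 at 1.2.1.1]
5. p(m(c, p(m(0, c, c)), c))  →  p(m(c, p(p(c)), c))   [R5 at 1.2.1]
6. p(m(c, p(p(c)), c))  →  p(q(c))   [R4 at 1]
7. p(q(c))  →  p(0)   [R1 at 1]

Reduce t₂ = c:

no — NF(t₁) = p(0), NF(t₂) = c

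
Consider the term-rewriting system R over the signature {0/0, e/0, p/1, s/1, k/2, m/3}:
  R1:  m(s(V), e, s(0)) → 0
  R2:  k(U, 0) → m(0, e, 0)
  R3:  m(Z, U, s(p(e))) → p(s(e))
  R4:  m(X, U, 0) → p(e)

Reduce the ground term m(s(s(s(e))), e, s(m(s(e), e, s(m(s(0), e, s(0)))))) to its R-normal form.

1. m(s(s(s(e))), e, s(m(s(e), e, s(m(s(0), e, s(0))))))  →  m(s(s(s(e))), e, s(m(s(e), e, s(0))))   [R1 at 3.1.3.1]
2. m(s(s(s(e))), e, s(m(s(e), e, s(0))))  →  m(s(s(s(e))), e, s(0))   [R1 at 3.1]
3. m(s(s(s(e))), e, s(0))  →  0   [R1 at ε]

0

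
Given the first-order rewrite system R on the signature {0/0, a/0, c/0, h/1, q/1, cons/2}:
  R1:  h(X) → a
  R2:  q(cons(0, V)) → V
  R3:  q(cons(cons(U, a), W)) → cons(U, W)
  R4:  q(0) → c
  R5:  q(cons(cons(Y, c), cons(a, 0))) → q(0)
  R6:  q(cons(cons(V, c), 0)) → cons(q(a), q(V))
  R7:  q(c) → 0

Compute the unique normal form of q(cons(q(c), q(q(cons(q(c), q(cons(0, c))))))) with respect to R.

0

1. q(cons(q(c), q(q(cons(q(c), q(cons(0, c)))))))  →  q(cons(0, q(q(cons(q(c), q(cons(0, c)))))))   [R7 at 1.1]
2. q(cons(0, q(q(cons(q(c), q(cons(0, c)))))))  →  q(q(cons(q(c), q(cons(0, c)))))   [R2 at ε]
3. q(q(cons(q(c), q(cons(0, c)))))  →  q(q(cons(0, q(cons(0, c)))))   [R7 at 1.1.1]
4. q(q(cons(0, q(cons(0, c)))))  →  q(q(cons(0, c)))   [R2 at 1]
5. q(q(cons(0, c)))  →  q(c)   [R2 at 1]
6. q(c)  →  0   [R7 at ε]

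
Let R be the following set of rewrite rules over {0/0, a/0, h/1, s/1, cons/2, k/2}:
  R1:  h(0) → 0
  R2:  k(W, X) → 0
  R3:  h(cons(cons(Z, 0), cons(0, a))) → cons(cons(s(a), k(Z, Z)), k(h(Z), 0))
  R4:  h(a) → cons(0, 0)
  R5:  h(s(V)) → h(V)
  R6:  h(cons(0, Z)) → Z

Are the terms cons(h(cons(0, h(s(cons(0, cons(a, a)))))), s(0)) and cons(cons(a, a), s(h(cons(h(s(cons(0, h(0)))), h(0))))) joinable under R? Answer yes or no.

Reduce t₁ = cons(h(cons(0, h(s(cons(0, cons(a, a)))))), s(0)):
1. cons(h(cons(0, h(s(cons(0, cons(a, a)))))), s(0))  →  cons(h(s(cons(0, cons(a, a)))), s(0))   [R6 at 1]
2. cons(h(s(cons(0, cons(a, a)))), s(0))  →  cons(h(cons(0, cons(a, a))), s(0))   [R5 at 1]
3. cons(h(cons(0, cons(a, a))), s(0))  →  cons(cons(a, a), s(0))   [R6 at 1]

Reduce t₂ = cons(cons(a, a), s(h(cons(h(s(cons(0, h(0)))), h(0))))):
1. cons(cons(a, a), s(h(cons(h(s(cons(0, h(0)))), h(0)))))  →  cons(cons(a, a), s(h(cons(h(cons(0, h(0))), h(0)))))   [R5 at 2.1.1.1]
2. cons(cons(a, a), s(h(cons(h(cons(0, h(0))), h(0)))))  →  cons(cons(a, a), s(h(cons(h(0), h(0)))))   [R6 at 2.1.1.1]
3. cons(cons(a, a), s(h(cons(h(0), h(0)))))  →  cons(cons(a, a), s(h(cons(0, h(0)))))   [R1 at 2.1.1.1]
4. cons(cons(a, a), s(h(cons(0, h(0)))))  →  cons(cons(a, a), s(h(0)))   [R6 at 2.1]
5. cons(cons(a, a), s(h(0)))  →  cons(cons(a, a), s(0))   [R1 at 2.1]

yes — NF(t₁) = cons(cons(a, a), s(0)), NF(t₂) = cons(cons(a, a), s(0))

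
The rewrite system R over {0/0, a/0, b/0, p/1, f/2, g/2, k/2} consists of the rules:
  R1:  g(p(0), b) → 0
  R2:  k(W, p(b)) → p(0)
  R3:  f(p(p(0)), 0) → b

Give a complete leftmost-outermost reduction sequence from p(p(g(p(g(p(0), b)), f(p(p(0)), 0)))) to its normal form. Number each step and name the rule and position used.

1. p(p(g(p(g(p(0), b)), f(p(p(0)), 0))))  →  p(p(g(p(0), f(p(p(0)), 0))))   [R1 at 1.1.1.1]
2. p(p(g(p(0), f(p(p(0)), 0))))  →  p(p(g(p(0), b)))   [R3 at 1.1.2]
3. p(p(g(p(0), b)))  →  p(p(0))   [R1 at 1.1]

p(p(0))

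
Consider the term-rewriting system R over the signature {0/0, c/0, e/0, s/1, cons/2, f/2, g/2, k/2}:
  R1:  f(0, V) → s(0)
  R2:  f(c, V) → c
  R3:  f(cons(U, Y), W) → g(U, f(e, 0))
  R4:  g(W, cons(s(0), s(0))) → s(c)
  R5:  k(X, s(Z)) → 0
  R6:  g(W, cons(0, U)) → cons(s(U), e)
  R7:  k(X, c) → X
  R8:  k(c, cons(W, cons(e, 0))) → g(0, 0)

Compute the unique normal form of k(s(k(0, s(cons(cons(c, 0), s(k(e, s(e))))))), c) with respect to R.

1. k(s(k(0, s(cons(cons(c, 0), s(k(e, s(e))))))), c)  →  s(k(0, s(cons(cons(c, 0), s(k(e, s(e)))))))   [R7 at ε]
2. s(k(0, s(cons(cons(c, 0), s(k(e, s(e)))))))  →  s(0)   [R5 at 1]

s(0)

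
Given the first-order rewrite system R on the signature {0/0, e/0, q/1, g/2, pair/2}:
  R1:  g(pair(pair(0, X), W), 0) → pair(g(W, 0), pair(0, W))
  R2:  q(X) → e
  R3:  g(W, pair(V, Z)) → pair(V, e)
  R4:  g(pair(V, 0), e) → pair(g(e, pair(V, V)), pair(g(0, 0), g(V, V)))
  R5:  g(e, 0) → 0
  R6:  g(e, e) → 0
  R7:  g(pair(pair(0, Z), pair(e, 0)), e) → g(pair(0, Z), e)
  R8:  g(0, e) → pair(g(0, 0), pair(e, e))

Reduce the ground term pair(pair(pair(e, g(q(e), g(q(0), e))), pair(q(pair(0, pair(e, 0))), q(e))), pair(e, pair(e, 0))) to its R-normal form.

pair(pair(pair(e, 0), pair(e, e)), pair(e, pair(e, 0)))

1. pair(pair(pair(e, g(q(e), g(q(0), e))), pair(q(pair(0, pair(e, 0))), q(e))), pair(e, pair(e, 0)))  →  pair(pair(pair(e, g(e, g(q(0), e))), pair(q(pair(0, pair(e, 0))), q(e))), pair(e, pair(e, 0)))   [R2 at 1.1.2.1]
2. pair(pair(pair(e, g(e, g(q(0), e))), pair(q(pair(0, pair(e, 0))), q(e))), pair(e, pair(e, 0)))  →  pair(pair(pair(e, g(e, g(e, e))), pair(q(pair(0, pair(e, 0))), q(e))), pair(e, pair(e, 0)))   [R2 at 1.1.2.2.1]
3. pair(pair(pair(e, g(e, g(e, e))), pair(q(pair(0, pair(e, 0))), q(e))), pair(e, pair(e, 0)))  →  pair(pair(pair(e, g(e, 0)), pair(q(pair(0, pair(e, 0))), q(e))), pair(e, pair(e, 0)))   [R6 at 1.1.2.2]
4. pair(pair(pair(e, g(e, 0)), pair(q(pair(0, pair(e, 0))), q(e))), pair(e, pair(e, 0)))  →  pair(pair(pair(e, 0), pair(q(pair(0, pair(e, 0))), q(e))), pair(e, pair(e, 0)))   [R5 at 1.1.2]
5. pair(pair(pair(e, 0), pair(q(pair(0, pair(e, 0))), q(e))), pair(e, pair(e, 0)))  →  pair(pair(pair(e, 0), pair(e, q(e))), pair(e, pair(e, 0)))   [R2 at 1.2.1]
6. pair(pair(pair(e, 0), pair(e, q(e))), pair(e, pair(e, 0)))  →  pair(pair(pair(e, 0), pair(e, e)), pair(e, pair(e, 0)))   [R2 at 1.2.2]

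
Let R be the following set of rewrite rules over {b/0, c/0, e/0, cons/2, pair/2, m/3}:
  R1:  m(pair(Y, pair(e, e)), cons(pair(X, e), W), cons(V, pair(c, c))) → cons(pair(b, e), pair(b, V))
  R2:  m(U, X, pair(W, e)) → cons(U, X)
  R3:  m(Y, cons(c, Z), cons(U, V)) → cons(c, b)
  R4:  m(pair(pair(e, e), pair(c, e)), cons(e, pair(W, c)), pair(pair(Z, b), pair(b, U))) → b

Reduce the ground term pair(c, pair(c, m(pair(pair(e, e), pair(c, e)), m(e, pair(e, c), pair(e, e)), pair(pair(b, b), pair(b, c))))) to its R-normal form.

1. pair(c, pair(c, m(pair(pair(e, e), pair(c, e)), m(e, pair(e, c), pair(e, e)), pair(pair(b, b), pair(b, c)))))  →  pair(c, pair(c, m(pair(pair(e, e), pair(c, e)), cons(e, pair(e, c)), pair(pair(b, b), pair(b, c)))))   [R2 at 2.2.2]
2. pair(c, pair(c, m(pair(pair(e, e), pair(c, e)), cons(e, pair(e, c)), pair(pair(b, b), pair(b, c)))))  →  pair(c, pair(c, b))   [R4 at 2.2]

pair(c, pair(c, b))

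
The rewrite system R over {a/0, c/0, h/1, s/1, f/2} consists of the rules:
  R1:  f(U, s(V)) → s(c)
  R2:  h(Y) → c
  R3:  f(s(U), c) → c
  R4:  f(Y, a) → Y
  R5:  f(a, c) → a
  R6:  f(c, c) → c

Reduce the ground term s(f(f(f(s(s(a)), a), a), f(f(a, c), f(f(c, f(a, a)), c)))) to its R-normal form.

1. s(f(f(f(s(s(a)), a), a), f(f(a, c), f(f(c, f(a, a)), c))))  →  s(f(f(s(s(a)), a), f(f(a, c), f(f(c, f(a, a)), c))))   [R4 at 1.1]
2. s(f(f(s(s(a)), a), f(f(a, c), f(f(c, f(a, a)), c))))  →  s(f(s(s(a)), f(f(a, c), f(f(c, f(a, a)), c))))   [R4 at 1.1]
3. s(f(s(s(a)), f(f(a, c), f(f(c, f(a, a)), c))))  →  s(f(s(s(a)), f(a, f(f(c, f(a, a)), c))))   [R5 at 1.2.1]
4. s(f(s(s(a)), f(a, f(f(c, f(a, a)), c))))  →  s(f(s(s(a)), f(a, f(f(c, a), c))))   [R4 at 1.2.2.1.2]
5. s(f(s(s(a)), f(a, f(f(c, a), c))))  →  s(f(s(s(a)), f(a, f(c, c))))   [R4 at 1.2.2.1]
6. s(f(s(s(a)), f(a, f(c, c))))  →  s(f(s(s(a)), f(a, c)))   [R6 at 1.2.2]
7. s(f(s(s(a)), f(a, c)))  →  s(f(s(s(a)), a))   [R5 at 1.2]
8. s(f(s(s(a)), a))  →  s(s(s(a)))   [R4 at 1]

s(s(s(a)))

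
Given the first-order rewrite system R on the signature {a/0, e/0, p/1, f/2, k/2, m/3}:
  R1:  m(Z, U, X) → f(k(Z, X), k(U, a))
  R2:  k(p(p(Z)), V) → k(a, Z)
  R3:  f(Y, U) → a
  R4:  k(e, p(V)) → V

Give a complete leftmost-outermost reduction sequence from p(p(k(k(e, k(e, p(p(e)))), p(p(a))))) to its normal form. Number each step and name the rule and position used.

p(p(p(a)))

1. p(p(k(k(e, k(e, p(p(e)))), p(p(a)))))  →  p(p(k(k(e, p(e)), p(p(a)))))   [R4 at 1.1.1.2]
2. p(p(k(k(e, p(e)), p(p(a)))))  →  p(p(k(e, p(p(a)))))   [R4 at 1.1.1]
3. p(p(k(e, p(p(a)))))  →  p(p(p(a)))   [R4 at 1.1]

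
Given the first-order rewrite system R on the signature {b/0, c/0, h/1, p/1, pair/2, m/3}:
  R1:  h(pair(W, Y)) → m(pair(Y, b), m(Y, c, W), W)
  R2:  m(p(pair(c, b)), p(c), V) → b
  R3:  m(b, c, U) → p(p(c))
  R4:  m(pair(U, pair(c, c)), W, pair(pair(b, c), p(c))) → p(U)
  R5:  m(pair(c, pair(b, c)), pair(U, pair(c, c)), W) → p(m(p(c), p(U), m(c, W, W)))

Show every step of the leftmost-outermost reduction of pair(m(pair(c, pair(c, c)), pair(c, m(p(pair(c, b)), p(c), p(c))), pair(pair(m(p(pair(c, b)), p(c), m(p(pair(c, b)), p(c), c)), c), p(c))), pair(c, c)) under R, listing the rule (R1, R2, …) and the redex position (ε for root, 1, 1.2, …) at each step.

1. pair(m(pair(c, pair(c, c)), pair(c, m(p(pair(c, b)), p(c), p(c))), pair(pair(m(p(pair(c, b)), p(c), m(p(pair(c, b)), p(c), c)), c), p(c))), pair(c, c))  →  pair(m(pair(c, pair(c, c)), pair(c, b), pair(pair(m(p(pair(c, b)), p(c), m(p(pair(c, b)), p(c), c)), c), p(c))), pair(c, c))   [R2 at 1.2.2]
2. pair(m(pair(c, pair(c, c)), pair(c, b), pair(pair(m(p(pair(c, b)), p(c), m(p(pair(c, b)), p(c), c)), c), p(c))), pair(c, c))  →  pair(m(pair(c, pair(c, c)), pair(c, b), pair(pair(b, c), p(c))), pair(c, c))   [R2 at 1.3.1.1]
3. pair(m(pair(c, pair(c, c)), pair(c, b), pair(pair(b, c), p(c))), pair(c, c))  →  pair(p(c), pair(c, c))   [R4 at 1]

pair(p(c), pair(c, c))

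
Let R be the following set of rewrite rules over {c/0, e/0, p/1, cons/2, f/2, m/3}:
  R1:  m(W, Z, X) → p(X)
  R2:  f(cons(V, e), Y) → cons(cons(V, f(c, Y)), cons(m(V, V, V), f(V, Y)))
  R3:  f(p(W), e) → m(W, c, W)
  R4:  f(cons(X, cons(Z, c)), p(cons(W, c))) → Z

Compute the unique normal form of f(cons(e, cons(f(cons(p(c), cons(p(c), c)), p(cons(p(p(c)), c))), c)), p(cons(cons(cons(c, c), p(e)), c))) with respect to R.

1. f(cons(e, cons(f(cons(p(c), cons(p(c), c)), p(cons(p(p(c)), c))), c)), p(cons(cons(cons(c, c), p(e)), c)))  →  f(cons(p(c), cons(p(c), c)), p(cons(p(p(c)), c)))   [R4 at ε]
2. f(cons(p(c), cons(p(c), c)), p(cons(p(p(c)), c)))  →  p(c)   [R4 at ε]

p(c)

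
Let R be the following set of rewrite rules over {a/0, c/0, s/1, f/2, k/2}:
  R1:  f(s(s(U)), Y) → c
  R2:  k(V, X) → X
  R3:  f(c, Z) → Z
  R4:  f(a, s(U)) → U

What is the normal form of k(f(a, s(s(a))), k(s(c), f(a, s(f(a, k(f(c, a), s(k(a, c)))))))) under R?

c

1. k(f(a, s(s(a))), k(s(c), f(a, s(f(a, k(f(c, a), s(k(a, c))))))))  →  k(s(c), f(a, s(f(a, k(f(c, a), s(k(a, c)))))))   [R2 at ε]
2. k(s(c), f(a, s(f(a, k(f(c, a), s(k(a, c)))))))  →  f(a, s(f(a, k(f(c, a), s(k(a, c))))))   [R2 at ε]
3. f(a, s(f(a, k(f(c, a), s(k(a, c))))))  →  f(a, k(f(c, a), s(k(a, c))))   [R4 at ε]
4. f(a, k(f(c, a), s(k(a, c))))  →  f(a, s(k(a, c)))   [R2 at 2]
5. f(a, s(k(a, c)))  →  k(a, c)   [R4 at ε]
6. k(a, c)  →  c   [R2 at ε]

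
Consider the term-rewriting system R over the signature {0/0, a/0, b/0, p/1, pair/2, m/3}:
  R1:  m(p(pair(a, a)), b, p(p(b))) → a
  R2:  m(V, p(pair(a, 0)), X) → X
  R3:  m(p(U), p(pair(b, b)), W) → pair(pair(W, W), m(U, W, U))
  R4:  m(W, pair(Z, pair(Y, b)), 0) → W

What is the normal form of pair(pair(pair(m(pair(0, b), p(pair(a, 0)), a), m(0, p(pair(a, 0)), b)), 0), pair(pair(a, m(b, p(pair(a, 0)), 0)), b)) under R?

1. pair(pair(pair(m(pair(0, b), p(pair(a, 0)), a), m(0, p(pair(a, 0)), b)), 0), pair(pair(a, m(b, p(pair(a, 0)), 0)), b))  →  pair(pair(pair(a, m(0, p(pair(a, 0)), b)), 0), pair(pair(a, m(b, p(pair(a, 0)), 0)), b))   [R2 at 1.1.1]
2. pair(pair(pair(a, m(0, p(pair(a, 0)), b)), 0), pair(pair(a, m(b, p(pair(a, 0)), 0)), b))  →  pair(pair(pair(a, b), 0), pair(pair(a, m(b, p(pair(a, 0)), 0)), b))   [R2 at 1.1.2]
3. pair(pair(pair(a, b), 0), pair(pair(a, m(b, p(pair(a, 0)), 0)), b))  →  pair(pair(pair(a, b), 0), pair(pair(a, 0), b))   [R2 at 2.1.2]

pair(pair(pair(a, b), 0), pair(pair(a, 0), b))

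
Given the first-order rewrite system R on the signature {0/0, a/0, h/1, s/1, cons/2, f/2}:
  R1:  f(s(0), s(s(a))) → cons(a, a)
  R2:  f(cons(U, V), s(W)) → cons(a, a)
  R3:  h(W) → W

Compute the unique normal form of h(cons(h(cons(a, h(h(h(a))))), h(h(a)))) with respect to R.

1. h(cons(h(cons(a, h(h(h(a))))), h(h(a))))  →  cons(h(cons(a, h(h(h(a))))), h(h(a)))   [R3 at ε]
2. cons(h(cons(a, h(h(h(a))))), h(h(a)))  →  cons(cons(a, h(h(h(a)))), h(h(a)))   [R3 at 1]
3. cons(cons(a, h(h(h(a)))), h(h(a)))  →  cons(cons(a, h(h(a))), h(h(a)))   [R3 at 1.2]
4. cons(cons(a, h(h(a))), h(h(a)))  →  cons(cons(a, h(a)), h(h(a)))   [R3 at 1.2]
5. cons(cons(a, h(a)), h(h(a)))  →  cons(cons(a, a), h(h(a)))   [R3 at 1.2]
6. cons(cons(a, a), h(h(a)))  →  cons(cons(a, a), h(a))   [R3 at 2]
7. cons(cons(a, a), h(a))  →  cons(cons(a, a), a)   [R3 at 2]

cons(cons(a, a), a)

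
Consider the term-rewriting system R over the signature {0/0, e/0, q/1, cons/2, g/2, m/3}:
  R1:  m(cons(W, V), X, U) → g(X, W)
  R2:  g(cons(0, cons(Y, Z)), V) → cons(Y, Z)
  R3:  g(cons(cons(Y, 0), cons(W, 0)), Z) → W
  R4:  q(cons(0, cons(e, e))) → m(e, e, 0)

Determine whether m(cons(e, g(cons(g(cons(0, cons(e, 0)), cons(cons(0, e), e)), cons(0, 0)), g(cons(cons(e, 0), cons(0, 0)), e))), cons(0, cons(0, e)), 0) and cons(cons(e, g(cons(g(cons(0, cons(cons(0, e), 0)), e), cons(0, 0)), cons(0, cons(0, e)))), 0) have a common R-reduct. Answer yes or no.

Reduce t₁ = m(cons(e, g(cons(g(cons(0, cons(e, 0)), cons(cons(0, e), e)), cons(0, 0)), g(cons(cons(e, 0), cons(0, 0)), e))), cons(0, cons(0, e)), 0):
1. m(cons(e, g(cons(g(cons(0, cons(e, 0)), cons(cons(0, e), e)), cons(0, 0)), g(cons(cons(e, 0), cons(0, 0)), e))), cons(0, cons(0, e)), 0)  →  g(cons(0, cons(0, e)), e)   [R1 at ε]
2. g(cons(0, cons(0, e)), e)  →  cons(0, e)   [R2 at ε]

Reduce t₂ = cons(cons(e, g(cons(g(cons(0, cons(cons(0, e), 0)), e), cons(0, 0)), cons(0, cons(0, e)))), 0):
1. cons(cons(e, g(cons(g(cons(0, cons(cons(0, e), 0)), e), cons(0, 0)), cons(0, cons(0, e)))), 0)  →  cons(cons(e, g(cons(cons(cons(0, e), 0), cons(0, 0)), cons(0, cons(0, e)))), 0)   [R2 at 1.2.1.1]
2. cons(cons(e, g(cons(cons(cons(0, e), 0), cons(0, 0)), cons(0, cons(0, e)))), 0)  →  cons(cons(e, 0), 0)   [R3 at 1.2]

no — NF(t₁) = cons(0, e), NF(t₂) = cons(cons(e, 0), 0)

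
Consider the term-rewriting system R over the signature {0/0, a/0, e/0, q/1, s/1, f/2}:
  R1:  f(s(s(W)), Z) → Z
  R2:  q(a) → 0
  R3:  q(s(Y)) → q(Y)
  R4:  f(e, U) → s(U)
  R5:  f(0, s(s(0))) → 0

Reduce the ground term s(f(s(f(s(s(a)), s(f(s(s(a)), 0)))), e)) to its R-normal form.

s(e)

1. s(f(s(f(s(s(a)), s(f(s(s(a)), 0)))), e))  →  s(f(s(s(f(s(s(a)), 0))), e))   [R1 at 1.1.1]
2. s(f(s(s(f(s(s(a)), 0))), e))  →  s(e)   [R1 at 1]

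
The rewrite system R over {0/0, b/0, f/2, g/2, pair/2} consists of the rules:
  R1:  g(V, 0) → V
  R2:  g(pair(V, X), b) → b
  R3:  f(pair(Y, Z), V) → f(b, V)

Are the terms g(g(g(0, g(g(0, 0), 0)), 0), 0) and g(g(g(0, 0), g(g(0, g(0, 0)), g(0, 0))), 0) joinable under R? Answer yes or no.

Reduce t₁ = g(g(g(0, g(g(0, 0), 0)), 0), 0):
1. g(g(g(0, g(g(0, 0), 0)), 0), 0)  →  g(g(0, g(g(0, 0), 0)), 0)   [R1 at ε]
2. g(g(0, g(g(0, 0), 0)), 0)  →  g(0, g(g(0, 0), 0))   [R1 at ε]
3. g(0, g(g(0, 0), 0))  →  g(0, g(0, 0))   [R1 at 2]
4. g(0, g(0, 0))  →  g(0, 0)   [R1 at 2]
5. g(0, 0)  →  0   [R1 at ε]

Reduce t₂ = g(g(g(0, 0), g(g(0, g(0, 0)), g(0, 0))), 0):
1. g(g(g(0, 0), g(g(0, g(0, 0)), g(0, 0))), 0)  →  g(g(0, 0), g(g(0, g(0, 0)), g(0, 0)))   [R1 at ε]
2. g(g(0, 0), g(g(0, g(0, 0)), g(0, 0)))  →  g(0, g(g(0, g(0, 0)), g(0, 0)))   [R1 at 1]
3. g(0, g(g(0, g(0, 0)), g(0, 0)))  →  g(0, g(g(0, 0), g(0, 0)))   [R1 at 2.1.2]
4. g(0, g(g(0, 0), g(0, 0)))  →  g(0, g(0, g(0, 0)))   [R1 at 2.1]
5. g(0, g(0, g(0, 0)))  →  g(0, g(0, 0))   [R1 at 2.2]
6. g(0, g(0, 0))  →  g(0, 0)   [R1 at 2]
7. g(0, 0)  →  0   [R1 at ε]

yes — NF(t₁) = 0, NF(t₂) = 0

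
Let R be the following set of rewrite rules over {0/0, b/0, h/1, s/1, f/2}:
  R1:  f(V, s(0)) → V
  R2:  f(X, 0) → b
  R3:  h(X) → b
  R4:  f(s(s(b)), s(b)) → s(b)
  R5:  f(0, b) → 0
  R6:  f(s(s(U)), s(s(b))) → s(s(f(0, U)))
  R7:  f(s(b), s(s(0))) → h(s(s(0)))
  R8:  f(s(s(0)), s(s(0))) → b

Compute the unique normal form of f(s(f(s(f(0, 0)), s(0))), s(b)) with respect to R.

1. f(s(f(s(f(0, 0)), s(0))), s(b))  →  f(s(s(f(0, 0))), s(b))   [R1 at 1.1]
2. f(s(s(f(0, 0))), s(b))  →  f(s(s(b)), s(b))   [R2 at 1.1.1]
3. f(s(s(b)), s(b))  →  s(b)   [R4 at ε]

s(b)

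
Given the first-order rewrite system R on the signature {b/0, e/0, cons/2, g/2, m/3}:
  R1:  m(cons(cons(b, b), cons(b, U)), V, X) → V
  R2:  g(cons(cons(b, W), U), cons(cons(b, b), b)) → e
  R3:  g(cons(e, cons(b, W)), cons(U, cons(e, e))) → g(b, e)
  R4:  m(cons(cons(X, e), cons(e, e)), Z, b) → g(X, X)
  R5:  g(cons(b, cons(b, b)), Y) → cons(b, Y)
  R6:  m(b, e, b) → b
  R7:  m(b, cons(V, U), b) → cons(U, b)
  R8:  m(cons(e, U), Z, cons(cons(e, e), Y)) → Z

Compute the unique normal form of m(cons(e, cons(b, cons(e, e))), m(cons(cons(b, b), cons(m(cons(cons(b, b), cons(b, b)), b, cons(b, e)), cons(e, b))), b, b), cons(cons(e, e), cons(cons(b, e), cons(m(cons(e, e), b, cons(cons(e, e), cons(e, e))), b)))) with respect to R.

b

1. m(cons(e, cons(b, cons(e, e))), m(cons(cons(b, b), cons(m(cons(cons(b, b), cons(b, b)), b, cons(b, e)), cons(e, b))), b, b), cons(cons(e, e), cons(cons(b, e), cons(m(cons(e, e), b, cons(cons(e, e), cons(e, e))), b))))  →  m(cons(cons(b, b), cons(m(cons(cons(b, b), cons(b, b)), b, cons(b, e)), cons(e, b))), b, b)   [R8 at ε]
2. m(cons(cons(b, b), cons(m(cons(cons(b, b), cons(b, b)), b, cons(b, e)), cons(e, b))), b, b)  →  m(cons(cons(b, b), cons(b, cons(e, b))), b, b)   [R1 at 1.2.1]
3. m(cons(cons(b, b), cons(b, cons(e, b))), b, b)  →  b   [R1 at ε]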